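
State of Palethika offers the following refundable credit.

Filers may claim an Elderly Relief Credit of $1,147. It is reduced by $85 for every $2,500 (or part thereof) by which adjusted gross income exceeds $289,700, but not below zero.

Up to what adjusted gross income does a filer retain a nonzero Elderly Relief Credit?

$322,200

After 13 increments the reduction is 13 × $85 = $1,105, leaving $42; one more increment wipes it out. Increment 13 ends at excess 13 × $2,500 = $32,500, so the highest qualifying income is $289,700 + $32,500 = $322,200.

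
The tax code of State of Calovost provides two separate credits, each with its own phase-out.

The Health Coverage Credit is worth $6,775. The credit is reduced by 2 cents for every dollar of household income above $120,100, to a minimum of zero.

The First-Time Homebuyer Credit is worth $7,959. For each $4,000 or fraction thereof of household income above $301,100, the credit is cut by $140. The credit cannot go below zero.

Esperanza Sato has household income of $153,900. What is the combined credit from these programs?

Health Coverage Credit: 2% of the $33,800 excess over $120,100 is $676; credit = $6,775 − $676 = $6,099.
First-Time Homebuyer Credit: $153,900 is at or below the $301,100 threshold, so the full $7,959 applies.
Total: $6,099 + $7,959 = $14,058.

$14,058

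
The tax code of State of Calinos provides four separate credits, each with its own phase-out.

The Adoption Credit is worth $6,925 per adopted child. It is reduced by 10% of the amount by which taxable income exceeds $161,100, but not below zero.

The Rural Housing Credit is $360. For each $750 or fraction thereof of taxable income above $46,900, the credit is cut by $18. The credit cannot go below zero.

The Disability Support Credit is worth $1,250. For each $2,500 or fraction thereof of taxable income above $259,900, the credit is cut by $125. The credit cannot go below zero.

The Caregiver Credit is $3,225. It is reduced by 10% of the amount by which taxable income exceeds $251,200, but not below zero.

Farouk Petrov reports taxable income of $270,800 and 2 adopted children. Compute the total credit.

Adoption Credit: base = 2 × $6,925 = $13,850. 10% of the $109,700 excess over $161,100 is $10,970; credit = $13,850 − $10,970 = $2,880.
Rural Housing Credit: income exceeds $46,900 by $223,900 → 299 increments × $18 = $5,382 ≥ base, so the credit is $0.
Disability Support Credit: income exceeds $259,900 by $10,900, which is 5 full-or-partial $2,500 increments; reduction = 5 × $125 = $625, leaving $625.
Caregiver Credit: 10% of the $19,600 excess over $251,200 is $1,960; credit = $3,225 − $1,960 = $1,265.
Total: $2,880 + $0 + $625 + $1,265 = $4,770.

$4,770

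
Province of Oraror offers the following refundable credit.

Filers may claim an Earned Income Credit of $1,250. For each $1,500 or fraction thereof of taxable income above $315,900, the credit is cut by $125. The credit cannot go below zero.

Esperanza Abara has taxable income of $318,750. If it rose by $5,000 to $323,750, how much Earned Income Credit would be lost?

$500

At $318,750 — income exceeds $315,900 by $2,850, which is 2 full-or-partial $1,500 increments; reduction = 2 × $125 = $250, leaving $1,000.
At $323,750 — income exceeds $315,900 by $7,850, which is 6 full-or-partial $1,500 increments; reduction = 6 × $125 = $750, leaving $500.
Lost: $1,000 − $500 = $500.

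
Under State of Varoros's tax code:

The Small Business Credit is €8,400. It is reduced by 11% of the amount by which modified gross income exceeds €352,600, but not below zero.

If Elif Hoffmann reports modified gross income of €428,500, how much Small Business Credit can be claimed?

Small Business Credit: 11% of the €75,900 excess over €352,600 is €8,349; credit = €8,400 − €8,349 = €51.

€51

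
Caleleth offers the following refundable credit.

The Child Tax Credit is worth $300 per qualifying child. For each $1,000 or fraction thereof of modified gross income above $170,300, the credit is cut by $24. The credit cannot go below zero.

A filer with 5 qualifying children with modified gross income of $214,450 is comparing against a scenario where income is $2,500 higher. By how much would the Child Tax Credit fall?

$48

At $214,450 — base = 5 × $300 = $1,500. income exceeds $170,300 by $44,150, which is 45 full-or-partial $1,000 increments; reduction = 45 × $24 = $1,080, leaving $420.
At $216,950 — base = 5 × $300 = $1,500. income exceeds $170,300 by $46,650, which is 47 full-or-partial $1,000 increments; reduction = 47 × $24 = $1,128, leaving $372.
Lost: $420 − $372 = $48.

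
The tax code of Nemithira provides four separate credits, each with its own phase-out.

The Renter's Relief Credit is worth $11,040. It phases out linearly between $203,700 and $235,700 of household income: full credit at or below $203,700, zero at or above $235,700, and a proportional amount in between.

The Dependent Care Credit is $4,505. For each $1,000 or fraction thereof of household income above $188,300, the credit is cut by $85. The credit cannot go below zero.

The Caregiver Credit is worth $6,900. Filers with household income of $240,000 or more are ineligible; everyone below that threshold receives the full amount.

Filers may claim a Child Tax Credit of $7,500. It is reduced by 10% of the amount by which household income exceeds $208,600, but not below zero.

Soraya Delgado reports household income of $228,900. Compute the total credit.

$15,736

Renter's Relief Credit: $228,900 is $25,200 into a $32,000 phase-out range, leaving 6,800/32,000 of the credit: $11,040 × 6,800/32,000 = $2,346.
Dependent Care Credit: income exceeds $188,300 by $40,600, which is 41 full-or-partial $1,000 increments; reduction = 41 × $85 = $3,485, leaving $1,020.
Caregiver Credit: $228,900 is below the $240,000 cutoff, so the full $6,900 applies.
Child Tax Credit: 10% of the $20,300 excess over $208,600 is $2,030; credit = $7,500 − $2,030 = $5,470.
Total: $2,346 + $1,020 + $6,900 + $5,470 = $15,736.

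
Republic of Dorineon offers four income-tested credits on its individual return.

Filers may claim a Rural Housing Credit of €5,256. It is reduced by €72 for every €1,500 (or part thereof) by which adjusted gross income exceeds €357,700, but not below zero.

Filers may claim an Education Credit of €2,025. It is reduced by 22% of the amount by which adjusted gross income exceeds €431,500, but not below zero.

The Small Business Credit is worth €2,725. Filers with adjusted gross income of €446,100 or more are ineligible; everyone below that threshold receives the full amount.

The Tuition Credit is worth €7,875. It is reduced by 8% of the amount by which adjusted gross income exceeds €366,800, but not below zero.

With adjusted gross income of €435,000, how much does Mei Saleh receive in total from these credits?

€7,911

Rural Housing Credit: income exceeds €357,700 by €77,300, which is 52 full-or-partial €1,500 increments; reduction = 52 × €72 = €3,744, leaving €1,512.
Education Credit: 22% of the €3,500 excess over €431,500 is €770; credit = €2,025 − €770 = €1,255.
Small Business Credit: €435,000 is below the €446,100 cutoff, so the full €2,725 applies.
Tuition Credit: 8% of the €68,200 excess over €366,800 is €5,456; credit = €7,875 − €5,456 = €2,419.
Total: €1,512 + €1,255 + €2,725 + €2,419 = €7,911.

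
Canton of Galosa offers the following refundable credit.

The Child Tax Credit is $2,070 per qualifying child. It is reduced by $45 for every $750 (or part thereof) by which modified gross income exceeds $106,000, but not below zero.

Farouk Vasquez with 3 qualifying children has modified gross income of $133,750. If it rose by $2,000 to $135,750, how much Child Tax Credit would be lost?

$135

At $133,750 — base = 3 × $2,070 = $6,210. income exceeds $106,000 by $27,750, which is 37 full-or-partial $750 increments; reduction = 37 × $45 = $1,665, leaving $4,545.
At $135,750 — base = 3 × $2,070 = $6,210. income exceeds $106,000 by $29,750, which is 40 full-or-partial $750 increments; reduction = 40 × $45 = $1,800, leaving $4,410.
Lost: $4,545 − $4,410 = $135.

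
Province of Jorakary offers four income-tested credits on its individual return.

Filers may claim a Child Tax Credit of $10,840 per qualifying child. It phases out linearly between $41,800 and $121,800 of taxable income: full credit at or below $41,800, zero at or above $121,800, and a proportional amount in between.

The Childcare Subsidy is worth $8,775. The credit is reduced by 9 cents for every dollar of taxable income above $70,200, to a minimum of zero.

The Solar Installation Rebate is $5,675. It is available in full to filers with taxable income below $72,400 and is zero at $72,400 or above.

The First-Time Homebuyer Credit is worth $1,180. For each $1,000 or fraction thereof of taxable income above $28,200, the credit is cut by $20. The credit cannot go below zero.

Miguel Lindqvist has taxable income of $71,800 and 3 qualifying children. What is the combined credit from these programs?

Child Tax Credit: base = 3 × $10,840 = $32,520. $71,800 is $30,000 into a $80,000 phase-out range, leaving 50,000/80,000 of the credit: $32,520 × 50,000/80,000 = $20,325.
Childcare Subsidy: 9% of the $1,600 excess over $70,200 is $144; credit = $8,775 − $144 = $8,631.
Solar Installation Rebate: $71,800 is below the $72,400 cutoff, so the full $5,675 applies.
First-Time Homebuyer Credit: income exceeds $28,200 by $43,600, which is 44 full-or-partial $1,000 increments; reduction = 44 × $20 = $880, leaving $300.
Total: $20,325 + $8,631 + $5,675 + $300 = $34,931.

$34,931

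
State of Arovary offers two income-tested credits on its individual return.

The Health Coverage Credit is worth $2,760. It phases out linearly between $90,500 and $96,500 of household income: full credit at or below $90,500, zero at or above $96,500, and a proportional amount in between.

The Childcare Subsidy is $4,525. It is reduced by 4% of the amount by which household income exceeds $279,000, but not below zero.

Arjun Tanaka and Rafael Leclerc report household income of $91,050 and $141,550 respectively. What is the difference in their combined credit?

$2,507

Arjun ($91,050): Health Coverage Credit: $91,050 is $550 into a $6,000 phase-out range, leaving 5,450/6,000 of the credit: $2,760 × 5,450/6,000 = $2,507. Childcare Subsidy: $91,050 is at or below the $279,000 threshold, so the full $4,525 applies. total $2,507 + $4,525 = $7,032
Rafael ($141,550): Health Coverage Credit: $141,550 is at or above $96,500, so the credit is $0. Childcare Subsidy: $141,550 is at or below the $279,000 threshold, so the full $4,525 applies. total $0 + $4,525 = $4,525
Difference: |$7,032 − $4,525| = $2,507.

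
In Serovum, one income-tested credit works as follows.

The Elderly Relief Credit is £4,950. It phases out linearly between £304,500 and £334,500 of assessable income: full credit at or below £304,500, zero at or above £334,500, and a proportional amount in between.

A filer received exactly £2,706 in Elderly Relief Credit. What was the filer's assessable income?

£318,100

£2,706 is 2,706/4,950 of the full £4,950, so 2,244/4,950 of the £30,000 range has been used: income = £304,500 + £30,000 × 2,244/4,950 = £318,100.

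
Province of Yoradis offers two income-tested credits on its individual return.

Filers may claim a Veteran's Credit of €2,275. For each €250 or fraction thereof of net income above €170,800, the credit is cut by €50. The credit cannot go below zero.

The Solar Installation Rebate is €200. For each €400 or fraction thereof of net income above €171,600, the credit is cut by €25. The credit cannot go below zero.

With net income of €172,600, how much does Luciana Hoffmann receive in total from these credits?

Veteran's Credit: income exceeds €170,800 by €1,800, which is 8 full-or-partial €250 increments; reduction = 8 × €50 = €400, leaving €1,875.
Solar Installation Rebate: income exceeds €171,600 by €1,000, which is 3 full-or-partial €400 increments; reduction = 3 × €25 = €75, leaving €125.
Total: €1,875 + €125 = €2,000.

€2,000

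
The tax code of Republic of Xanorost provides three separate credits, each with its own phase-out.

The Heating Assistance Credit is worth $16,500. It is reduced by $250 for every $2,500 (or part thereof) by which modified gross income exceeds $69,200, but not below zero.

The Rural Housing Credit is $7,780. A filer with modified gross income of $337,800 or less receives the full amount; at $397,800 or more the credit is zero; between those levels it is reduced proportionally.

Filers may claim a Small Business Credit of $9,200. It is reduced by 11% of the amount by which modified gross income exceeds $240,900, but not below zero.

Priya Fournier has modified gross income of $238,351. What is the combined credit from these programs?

$16,980

Heating Assistance Credit: income exceeds $69,200 by $169,151 → 68 increments × $250 = $17,000 ≥ base, so the credit is $0.
Rural Housing Credit: $238,351 is at or below the $337,800 threshold, so the full $7,780 applies.
Small Business Credit: $238,351 is at or below the $240,900 threshold, so the full $9,200 applies.
Total: $0 + $7,780 + $9,200 = $16,980.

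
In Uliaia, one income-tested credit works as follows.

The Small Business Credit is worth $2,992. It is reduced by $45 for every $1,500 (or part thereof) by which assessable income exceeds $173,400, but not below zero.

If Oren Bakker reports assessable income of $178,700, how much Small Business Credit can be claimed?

Small Business Credit: income exceeds $173,400 by $5,300, which is 4 full-or-partial $1,500 increments; reduction = 4 × $45 = $180, leaving $2,812.

$2,812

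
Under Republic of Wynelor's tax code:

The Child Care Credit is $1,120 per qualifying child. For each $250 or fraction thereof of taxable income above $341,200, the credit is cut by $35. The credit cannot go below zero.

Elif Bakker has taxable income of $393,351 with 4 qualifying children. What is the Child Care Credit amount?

Child Care Credit: base = 4 × $1,120 = $4,480. income exceeds $341,200 by $52,151 → 209 increments × $35 = $7,315 ≥ base, so the credit is $0.

$0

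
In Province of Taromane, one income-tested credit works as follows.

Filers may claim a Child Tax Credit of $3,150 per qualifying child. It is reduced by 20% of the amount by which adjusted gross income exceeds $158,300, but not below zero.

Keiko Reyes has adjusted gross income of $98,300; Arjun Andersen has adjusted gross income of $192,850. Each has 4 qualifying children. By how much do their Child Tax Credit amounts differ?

Keiko ($98,300): Child Tax Credit: base = 4 × $3,150 = $12,600. $98,300 is at or below the $158,300 threshold, so the full $12,600 applies.
Arjun ($192,850): Child Tax Credit: base = 4 × $3,150 = $12,600. 20% of the $34,550 excess over $158,300 is $6,910; credit = $12,600 − $6,910 = $5,690.
Difference: |$12,600 − $5,690| = $6,910.

$6,910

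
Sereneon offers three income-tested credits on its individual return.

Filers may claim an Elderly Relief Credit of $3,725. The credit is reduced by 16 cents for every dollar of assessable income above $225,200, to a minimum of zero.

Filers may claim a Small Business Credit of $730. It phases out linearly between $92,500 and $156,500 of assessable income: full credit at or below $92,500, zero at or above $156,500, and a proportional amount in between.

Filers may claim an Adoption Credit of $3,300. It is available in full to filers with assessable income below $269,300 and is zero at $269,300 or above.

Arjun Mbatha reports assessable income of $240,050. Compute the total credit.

$4,649

Elderly Relief Credit: 16% of the $14,850 excess over $225,200 is $2,376; credit = $3,725 − $2,376 = $1,349.
Small Business Credit: $240,050 is at or above $156,500, so the credit is $0.
Adoption Credit: $240,050 is below the $269,300 cutoff, so the full $3,300 applies.
Total: $1,349 + $0 + $3,300 = $4,649.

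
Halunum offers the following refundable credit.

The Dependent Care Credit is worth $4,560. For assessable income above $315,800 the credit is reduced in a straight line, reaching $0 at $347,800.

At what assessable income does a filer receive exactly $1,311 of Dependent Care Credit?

$338,600

$1,311 is 1,311/4,560 of the full $4,560, so 3,249/4,560 of the $32,000 range has been used: income = $315,800 + $32,000 × 3,249/4,560 = $338,600.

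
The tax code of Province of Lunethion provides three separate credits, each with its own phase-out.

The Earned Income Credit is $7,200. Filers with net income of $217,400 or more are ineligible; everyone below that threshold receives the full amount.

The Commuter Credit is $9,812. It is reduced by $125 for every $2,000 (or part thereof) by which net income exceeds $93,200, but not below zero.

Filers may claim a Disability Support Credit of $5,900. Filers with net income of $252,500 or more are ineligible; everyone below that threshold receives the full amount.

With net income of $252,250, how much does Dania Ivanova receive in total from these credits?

$5,900

Earned Income Credit: $252,250 meets or exceeds the $217,400 cutoff, so the credit is $0.
Commuter Credit: income exceeds $93,200 by $159,050 → 80 increments × $125 = $10,000 ≥ base, so the credit is $0.
Disability Support Credit: $252,250 is below the $252,500 cutoff, so the full $5,900 applies.
Total: $0 + $0 + $5,900 = $5,900.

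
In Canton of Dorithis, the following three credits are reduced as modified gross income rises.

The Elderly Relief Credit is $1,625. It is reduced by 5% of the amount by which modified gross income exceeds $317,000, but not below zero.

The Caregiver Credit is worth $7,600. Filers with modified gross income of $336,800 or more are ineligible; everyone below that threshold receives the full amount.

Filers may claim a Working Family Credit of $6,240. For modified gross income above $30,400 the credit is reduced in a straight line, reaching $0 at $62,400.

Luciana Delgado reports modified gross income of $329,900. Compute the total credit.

Elderly Relief Credit: 5% of the $12,900 excess over $317,000 is $645; credit = $1,625 − $645 = $980.
Caregiver Credit: $329,900 is below the $336,800 cutoff, so the full $7,600 applies.
Working Family Credit: $329,900 is at or above $62,400, so the credit is $0.
Total: $980 + $7,600 + $0 = $8,580.

$8,580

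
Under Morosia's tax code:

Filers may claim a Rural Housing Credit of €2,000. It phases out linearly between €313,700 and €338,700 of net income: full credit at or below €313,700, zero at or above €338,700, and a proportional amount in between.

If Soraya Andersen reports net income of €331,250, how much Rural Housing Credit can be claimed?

€596

Rural Housing Credit: €331,250 is €17,550 into a €25,000 phase-out range, leaving 7,450/25,000 of the credit: €2,000 × 7,450/25,000 = €596.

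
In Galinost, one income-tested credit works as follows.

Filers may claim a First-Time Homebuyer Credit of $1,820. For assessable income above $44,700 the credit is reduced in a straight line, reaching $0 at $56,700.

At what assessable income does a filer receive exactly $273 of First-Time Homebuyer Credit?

$54,900

$273 is 273/1,820 of the full $1,820, so 1,547/1,820 of the $12,000 range has been used: income = $44,700 + $12,000 × 1,547/1,820 = $54,900.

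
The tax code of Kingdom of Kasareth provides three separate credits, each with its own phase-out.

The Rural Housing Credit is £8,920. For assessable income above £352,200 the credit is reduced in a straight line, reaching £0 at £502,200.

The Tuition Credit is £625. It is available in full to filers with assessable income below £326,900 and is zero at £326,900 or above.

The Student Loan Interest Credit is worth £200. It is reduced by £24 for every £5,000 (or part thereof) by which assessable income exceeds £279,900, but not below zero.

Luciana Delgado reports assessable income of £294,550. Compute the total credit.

£9,673

Rural Housing Credit: £294,550 is at or below the £352,200 threshold, so the full £8,920 applies.
Tuition Credit: £294,550 is below the £326,900 cutoff, so the full £625 applies.
Student Loan Interest Credit: income exceeds £279,900 by £14,650, which is 3 full-or-partial £5,000 increments; reduction = 3 × £24 = £72, leaving £128.
Total: £8,920 + £625 + £128 = £9,673.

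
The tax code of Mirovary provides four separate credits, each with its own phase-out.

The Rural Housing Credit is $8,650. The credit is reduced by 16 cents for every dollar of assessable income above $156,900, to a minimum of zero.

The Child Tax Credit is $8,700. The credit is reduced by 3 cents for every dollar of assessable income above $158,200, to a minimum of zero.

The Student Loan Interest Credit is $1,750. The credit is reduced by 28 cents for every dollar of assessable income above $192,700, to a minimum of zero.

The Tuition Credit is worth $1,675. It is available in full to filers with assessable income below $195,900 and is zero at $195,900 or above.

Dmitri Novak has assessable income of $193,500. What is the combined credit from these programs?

$13,636

Rural Housing Credit: 16% of the $36,600 excess over $156,900 is $5,856; credit = $8,650 − $5,856 = $2,794.
Child Tax Credit: 3% of the $35,300 excess over $158,200 is $1,059; credit = $8,700 − $1,059 = $7,641.
Student Loan Interest Credit: 28% of the $800 excess over $192,700 is $224; credit = $1,750 − $224 = $1,526.
Tuition Credit: $193,500 is below the $195,900 cutoff, so the full $1,675 applies.
Total: $2,794 + $7,641 + $1,526 + $1,675 = $13,636.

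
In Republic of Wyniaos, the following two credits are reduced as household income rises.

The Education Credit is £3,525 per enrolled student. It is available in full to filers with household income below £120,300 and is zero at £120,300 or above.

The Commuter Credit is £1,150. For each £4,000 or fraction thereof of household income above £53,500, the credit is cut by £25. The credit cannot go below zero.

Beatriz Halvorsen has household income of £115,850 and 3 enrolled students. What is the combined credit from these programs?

£11,325

Education Credit: base = 3 × £3,525 = £10,575. £115,850 is below the £120,300 cutoff, so the full £10,575 applies.
Commuter Credit: income exceeds £53,500 by £62,350, which is 16 full-or-partial £4,000 increments; reduction = 16 × £25 = £400, leaving £750.
Total: £10,575 + £750 = £11,325.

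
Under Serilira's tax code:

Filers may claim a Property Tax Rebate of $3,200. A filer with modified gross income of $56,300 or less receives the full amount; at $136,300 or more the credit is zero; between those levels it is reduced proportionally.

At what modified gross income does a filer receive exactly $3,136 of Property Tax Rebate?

$3,136 is 3,136/3,200 of the full $3,200, so 64/3,200 of the $80,000 range has been used: income = $56,300 + $80,000 × 64/3,200 = $57,900.

$57,900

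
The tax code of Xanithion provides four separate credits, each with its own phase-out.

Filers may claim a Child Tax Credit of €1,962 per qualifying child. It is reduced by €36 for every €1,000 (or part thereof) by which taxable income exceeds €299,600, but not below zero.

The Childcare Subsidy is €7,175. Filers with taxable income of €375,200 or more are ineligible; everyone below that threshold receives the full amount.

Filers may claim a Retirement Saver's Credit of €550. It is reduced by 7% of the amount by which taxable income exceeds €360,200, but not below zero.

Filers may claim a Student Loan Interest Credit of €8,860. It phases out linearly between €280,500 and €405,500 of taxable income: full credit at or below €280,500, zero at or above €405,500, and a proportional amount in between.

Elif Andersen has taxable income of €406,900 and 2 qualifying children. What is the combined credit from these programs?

Child Tax Credit: base = 2 × €1,962 = €3,924. income exceeds €299,600 by €107,300, which is 108 full-or-partial €1,000 increments; reduction = 108 × €36 = €3,888, leaving €36.
Childcare Subsidy: €406,900 meets or exceeds the €375,200 cutoff, so the credit is €0.
Retirement Saver's Credit: 7% of the €46,700 excess over €360,200 is €3,269 ≥ base, so the credit is €0.
Student Loan Interest Credit: €406,900 is at or above €405,500, so the credit is €0.
Total: €36 + €0 + €0 + €0 = €36.

€36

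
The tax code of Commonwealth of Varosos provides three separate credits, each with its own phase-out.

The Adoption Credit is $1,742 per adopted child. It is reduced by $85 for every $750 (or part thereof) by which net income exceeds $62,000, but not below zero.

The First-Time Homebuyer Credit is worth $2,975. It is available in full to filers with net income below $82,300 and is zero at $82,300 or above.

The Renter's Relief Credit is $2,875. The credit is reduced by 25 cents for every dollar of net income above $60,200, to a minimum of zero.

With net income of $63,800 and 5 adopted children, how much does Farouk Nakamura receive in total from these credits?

Adoption Credit: base = 5 × $1,742 = $8,710. income exceeds $62,000 by $1,800, which is 3 full-or-partial $750 increments; reduction = 3 × $85 = $255, leaving $8,455.
First-Time Homebuyer Credit: $63,800 is below the $82,300 cutoff, so the full $2,975 applies.
Renter's Relief Credit: 25% of the $3,600 excess over $60,200 is $900; credit = $2,875 − $900 = $1,975.
Total: $8,455 + $2,975 + $1,975 = $13,405.

$13,405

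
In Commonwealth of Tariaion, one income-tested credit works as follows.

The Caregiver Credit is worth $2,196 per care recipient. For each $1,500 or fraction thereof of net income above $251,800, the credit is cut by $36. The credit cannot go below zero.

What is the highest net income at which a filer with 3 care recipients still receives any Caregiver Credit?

$524,800

Full credit = 3 × $2,196 = $6,588.
After 182 increments the reduction is 182 × $36 = $6,552, leaving $36; one more increment wipes it out. Increment 182 ends at excess 182 × $1,500 = $273,000, so the highest qualifying income is $251,800 + $273,000 = $524,800.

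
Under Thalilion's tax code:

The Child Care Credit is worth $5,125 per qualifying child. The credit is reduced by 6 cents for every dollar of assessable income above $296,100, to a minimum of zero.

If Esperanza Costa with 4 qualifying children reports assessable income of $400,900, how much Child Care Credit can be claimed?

$14,212

Child Care Credit: base = 4 × $5,125 = $20,500. 6% of the $104,800 excess over $296,100 is $6,288; credit = $20,500 − $6,288 = $14,212.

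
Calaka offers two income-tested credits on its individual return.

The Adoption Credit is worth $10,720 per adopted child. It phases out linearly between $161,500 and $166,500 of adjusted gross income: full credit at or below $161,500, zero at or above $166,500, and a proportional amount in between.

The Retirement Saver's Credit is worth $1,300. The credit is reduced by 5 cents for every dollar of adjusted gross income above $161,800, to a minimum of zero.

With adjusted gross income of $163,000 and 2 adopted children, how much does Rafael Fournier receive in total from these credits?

$16,248

Adoption Credit: base = 2 × $10,720 = $21,440. $163,000 is $1,500 into a $5,000 phase-out range, leaving 3,500/5,000 of the credit: $21,440 × 3,500/5,000 = $15,008.
Retirement Saver's Credit: 5% of the $1,200 excess over $161,800 is $60; credit = $1,300 − $60 = $1,240.
Total: $15,008 + $1,240 = $16,248.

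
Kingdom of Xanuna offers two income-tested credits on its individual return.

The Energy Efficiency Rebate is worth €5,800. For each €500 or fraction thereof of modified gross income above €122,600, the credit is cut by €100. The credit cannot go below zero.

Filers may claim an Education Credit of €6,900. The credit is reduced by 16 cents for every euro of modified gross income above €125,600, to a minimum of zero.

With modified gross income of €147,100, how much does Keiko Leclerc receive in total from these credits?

Energy Efficiency Rebate: income exceeds €122,600 by €24,500, which is 49 full-or-partial €500 increments; reduction = 49 × €100 = €4,900, leaving €900.
Education Credit: 16% of the €21,500 excess over €125,600 is €3,440; credit = €6,900 − €3,440 = €3,460.
Total: €900 + €3,460 = €4,360.

€4,360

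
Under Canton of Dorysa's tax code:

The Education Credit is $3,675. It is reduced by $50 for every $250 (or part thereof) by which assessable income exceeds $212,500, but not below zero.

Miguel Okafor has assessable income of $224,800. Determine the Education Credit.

$1,175

Education Credit: income exceeds $212,500 by $12,300, which is 50 full-or-partial $250 increments; reduction = 50 × $50 = $2,500, leaving $1,175.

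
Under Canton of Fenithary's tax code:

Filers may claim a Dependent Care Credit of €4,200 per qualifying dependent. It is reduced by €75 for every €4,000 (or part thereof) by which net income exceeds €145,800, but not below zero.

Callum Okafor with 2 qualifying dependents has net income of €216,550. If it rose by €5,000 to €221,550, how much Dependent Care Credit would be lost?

€75

At €216,550 — base = 2 × €4,200 = €8,400. income exceeds €145,800 by €70,750, which is 18 full-or-partial €4,000 increments; reduction = 18 × €75 = €1,350, leaving €7,050.
At €221,550 — base = 2 × €4,200 = €8,400. income exceeds €145,800 by €75,750, which is 19 full-or-partial €4,000 increments; reduction = 19 × €75 = €1,425, leaving €6,975.
Lost: €7,050 − €6,975 = €75.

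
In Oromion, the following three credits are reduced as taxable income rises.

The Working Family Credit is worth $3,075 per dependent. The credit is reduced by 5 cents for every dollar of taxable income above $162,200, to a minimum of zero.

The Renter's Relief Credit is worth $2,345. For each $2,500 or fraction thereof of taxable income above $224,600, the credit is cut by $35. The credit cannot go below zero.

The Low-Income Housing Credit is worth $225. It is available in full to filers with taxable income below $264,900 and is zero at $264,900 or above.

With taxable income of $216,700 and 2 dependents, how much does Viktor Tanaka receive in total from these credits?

$5,995

Working Family Credit: base = 2 × $3,075 = $6,150. 5% of the $54,500 excess over $162,200 is $2,725; credit = $6,150 − $2,725 = $3,425.
Renter's Relief Credit: $216,700 is at or below the $224,600 threshold, so the full $2,345 applies.
Low-Income Housing Credit: $216,700 is below the $264,900 cutoff, so the full $225 applies.
Total: $3,425 + $2,345 + $225 = $5,995.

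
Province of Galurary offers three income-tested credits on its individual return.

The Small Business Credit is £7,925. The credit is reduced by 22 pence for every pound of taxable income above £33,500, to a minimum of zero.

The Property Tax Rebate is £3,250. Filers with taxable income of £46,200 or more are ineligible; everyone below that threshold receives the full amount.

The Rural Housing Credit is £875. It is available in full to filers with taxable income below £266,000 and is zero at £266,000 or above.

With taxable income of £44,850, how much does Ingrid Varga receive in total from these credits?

£9,553

Small Business Credit: 22% of the £11,350 excess over £33,500 is £2,497; credit = £7,925 − £2,497 = £5,428.
Property Tax Rebate: £44,850 is below the £46,200 cutoff, so the full £3,250 applies.
Rural Housing Credit: £44,850 is below the £266,000 cutoff, so the full £875 applies.
Total: £5,428 + £3,250 + £875 = £9,553.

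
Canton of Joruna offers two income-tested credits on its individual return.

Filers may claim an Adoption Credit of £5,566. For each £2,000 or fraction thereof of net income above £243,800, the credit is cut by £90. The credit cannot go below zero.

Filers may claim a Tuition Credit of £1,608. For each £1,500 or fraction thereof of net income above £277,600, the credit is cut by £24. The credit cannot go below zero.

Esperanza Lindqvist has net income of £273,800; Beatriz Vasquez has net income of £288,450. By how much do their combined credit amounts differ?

Esperanza (£273,800): Adoption Credit: income exceeds £243,800 by £30,000, which is 15 full-or-partial £2,000 increments; reduction = 15 × £90 = £1,350, leaving £4,216. Tuition Credit: £273,800 is at or below the £277,600 threshold, so the full £1,608 applies. total £4,216 + £1,608 = £5,824
Beatriz (£288,450): Adoption Credit: income exceeds £243,800 by £44,650, which is 23 full-or-partial £2,000 increments; reduction = 23 × £90 = £2,070, leaving £3,496. Tuition Credit: income exceeds £277,600 by £10,850, which is 8 full-or-partial £1,500 increments; reduction = 8 × £24 = £192, leaving £1,416. total £3,496 + £1,416 = £4,912
Difference: |£5,824 − £4,912| = £912.

£912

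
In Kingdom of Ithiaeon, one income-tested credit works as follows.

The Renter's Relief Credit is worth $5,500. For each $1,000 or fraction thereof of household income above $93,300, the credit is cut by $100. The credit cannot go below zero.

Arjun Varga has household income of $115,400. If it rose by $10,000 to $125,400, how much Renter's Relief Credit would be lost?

At $115,400 — income exceeds $93,300 by $22,100, which is 23 full-or-partial $1,000 increments; reduction = 23 × $100 = $2,300, leaving $3,200.
At $125,400 — income exceeds $93,300 by $32,100, which is 33 full-or-partial $1,000 increments; reduction = 33 × $100 = $3,300, leaving $2,200.
Lost: $3,200 − $2,200 = $1,000.

$1,000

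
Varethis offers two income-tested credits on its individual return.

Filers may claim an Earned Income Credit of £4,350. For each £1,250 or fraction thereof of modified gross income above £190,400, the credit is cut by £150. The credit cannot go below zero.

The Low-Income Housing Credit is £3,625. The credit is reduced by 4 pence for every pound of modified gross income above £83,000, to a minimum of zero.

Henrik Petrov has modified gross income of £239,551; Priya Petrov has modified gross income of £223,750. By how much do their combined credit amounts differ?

Henrik (£239,551): Earned Income Credit: income exceeds £190,400 by £49,151 → 40 increments × £150 = £6,000 ≥ base, so the credit is £0. Low-Income Housing Credit: 4% of the £156,551 excess over £83,000 is £6,262.04 ≥ base, so the credit is £0. total £0 + £0 = £0
Priya (£223,750): Earned Income Credit: income exceeds £190,400 by £33,350, which is 27 full-or-partial £1,250 increments; reduction = 27 × £150 = £4,050, leaving £300. Low-Income Housing Credit: 4% of the £140,750 excess over £83,000 is £5,630 ≥ base, so the credit is £0. total £300 + £0 = £300
Difference: |£0 − £300| = £300.

£300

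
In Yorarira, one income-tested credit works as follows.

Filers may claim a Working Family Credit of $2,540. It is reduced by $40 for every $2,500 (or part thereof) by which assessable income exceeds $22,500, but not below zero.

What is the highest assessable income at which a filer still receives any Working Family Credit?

$180,000

After 63 increments the reduction is 63 × $40 = $2,520, leaving $20; one more increment wipes it out. Increment 63 ends at excess 63 × $2,500 = $157,500, so the highest qualifying income is $22,500 + $157,500 = $180,000.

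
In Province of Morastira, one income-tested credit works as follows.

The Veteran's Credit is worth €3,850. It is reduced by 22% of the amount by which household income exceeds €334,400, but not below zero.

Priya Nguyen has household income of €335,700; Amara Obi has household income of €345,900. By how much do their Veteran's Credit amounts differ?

Priya (€335,700): Veteran's Credit: 22% of the €1,300 excess over €334,400 is €286; credit = €3,850 − €286 = €3,564.
Amara (€345,900): Veteran's Credit: 22% of the €11,500 excess over €334,400 is €2,530; credit = €3,850 − €2,530 = €1,320.
Difference: |€3,564 − €1,320| = €2,244.

€2,244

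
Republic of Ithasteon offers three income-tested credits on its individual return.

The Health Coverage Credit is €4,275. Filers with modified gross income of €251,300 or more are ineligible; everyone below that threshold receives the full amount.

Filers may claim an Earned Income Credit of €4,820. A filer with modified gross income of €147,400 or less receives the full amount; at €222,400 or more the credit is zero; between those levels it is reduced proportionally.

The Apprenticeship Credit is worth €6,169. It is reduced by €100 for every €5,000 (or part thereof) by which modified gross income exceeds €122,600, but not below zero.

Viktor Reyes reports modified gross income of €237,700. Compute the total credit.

Health Coverage Credit: €237,700 is below the €251,300 cutoff, so the full €4,275 applies.
Earned Income Credit: €237,700 is at or above €222,400, so the credit is €0.
Apprenticeship Credit: income exceeds €122,600 by €115,100, which is 24 full-or-partial €5,000 increments; reduction = 24 × €100 = €2,400, leaving €3,769.
Total: €4,275 + €0 + €3,769 = €8,044.

€8,044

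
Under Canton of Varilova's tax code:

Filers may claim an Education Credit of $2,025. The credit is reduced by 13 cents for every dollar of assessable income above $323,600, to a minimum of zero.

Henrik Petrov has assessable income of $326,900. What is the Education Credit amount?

$1,596

Education Credit: 13% of the $3,300 excess over $323,600 is $429; credit = $2,025 − $429 = $1,596.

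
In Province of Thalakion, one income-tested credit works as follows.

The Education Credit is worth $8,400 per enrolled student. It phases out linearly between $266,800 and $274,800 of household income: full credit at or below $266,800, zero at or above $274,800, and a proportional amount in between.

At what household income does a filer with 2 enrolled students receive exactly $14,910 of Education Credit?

$267,700

Full credit = 2 × $8,400 = $16,800.
$14,910 is 14,910/16,800 of the full $16,800, so 1,890/16,800 of the $8,000 range has been used: income = $266,800 + $8,000 × 1,890/16,800 = $267,700.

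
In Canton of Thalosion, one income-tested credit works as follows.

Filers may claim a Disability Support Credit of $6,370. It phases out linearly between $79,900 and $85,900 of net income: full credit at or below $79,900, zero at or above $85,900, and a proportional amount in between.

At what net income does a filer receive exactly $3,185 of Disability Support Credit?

$82,900

$3,185 is 3,185/6,370 of the full $6,370, so 3,185/6,370 of the $6,000 range has been used: income = $79,900 + $6,000 × 3,185/6,370 = $82,900.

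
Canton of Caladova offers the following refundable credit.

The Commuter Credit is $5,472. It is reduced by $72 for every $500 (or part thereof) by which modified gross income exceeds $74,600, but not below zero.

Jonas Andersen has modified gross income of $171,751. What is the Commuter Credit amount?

$0

Commuter Credit: income exceeds $74,600 by $97,151 → 195 increments × $72 = $14,040 ≥ base, so the credit is $0.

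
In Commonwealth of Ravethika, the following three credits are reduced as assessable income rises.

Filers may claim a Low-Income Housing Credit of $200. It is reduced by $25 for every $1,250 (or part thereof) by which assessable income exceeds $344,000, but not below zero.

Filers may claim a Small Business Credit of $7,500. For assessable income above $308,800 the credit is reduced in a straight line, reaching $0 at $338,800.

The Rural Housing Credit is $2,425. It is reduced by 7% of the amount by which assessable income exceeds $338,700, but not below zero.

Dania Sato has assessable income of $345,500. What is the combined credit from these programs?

$2,099

Low-Income Housing Credit: income exceeds $344,000 by $1,500, which is 2 full-or-partial $1,250 increments; reduction = 2 × $25 = $50, leaving $150.
Small Business Credit: $345,500 is at or above $338,800, so the credit is $0.
Rural Housing Credit: 7% of the $6,800 excess over $338,700 is $476; credit = $2,425 − $476 = $1,949.
Total: $150 + $0 + $1,949 = $2,099.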